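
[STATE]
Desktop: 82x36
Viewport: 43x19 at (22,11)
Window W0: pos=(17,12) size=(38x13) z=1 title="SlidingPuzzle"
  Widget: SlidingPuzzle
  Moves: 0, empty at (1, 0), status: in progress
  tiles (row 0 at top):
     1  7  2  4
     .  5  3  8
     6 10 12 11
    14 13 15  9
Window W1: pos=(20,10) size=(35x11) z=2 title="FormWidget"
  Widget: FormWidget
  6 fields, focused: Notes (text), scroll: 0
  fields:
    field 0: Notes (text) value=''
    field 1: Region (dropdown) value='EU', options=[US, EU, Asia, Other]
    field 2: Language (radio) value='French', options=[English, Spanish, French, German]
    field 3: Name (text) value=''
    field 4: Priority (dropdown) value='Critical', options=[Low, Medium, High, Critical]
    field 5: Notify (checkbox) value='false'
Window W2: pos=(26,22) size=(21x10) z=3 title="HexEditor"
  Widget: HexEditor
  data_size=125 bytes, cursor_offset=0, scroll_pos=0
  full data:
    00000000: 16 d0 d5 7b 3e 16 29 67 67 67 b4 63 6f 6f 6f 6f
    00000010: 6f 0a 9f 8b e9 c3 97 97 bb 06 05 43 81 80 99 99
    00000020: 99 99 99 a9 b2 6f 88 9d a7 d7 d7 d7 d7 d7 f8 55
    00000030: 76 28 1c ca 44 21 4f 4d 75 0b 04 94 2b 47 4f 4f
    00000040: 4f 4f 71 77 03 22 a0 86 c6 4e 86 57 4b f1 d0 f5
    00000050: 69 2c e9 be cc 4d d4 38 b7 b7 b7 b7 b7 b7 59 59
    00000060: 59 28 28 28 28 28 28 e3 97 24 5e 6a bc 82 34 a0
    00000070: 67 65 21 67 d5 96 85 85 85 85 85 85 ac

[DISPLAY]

FormWidget                      ┃          
────────────────────────────────┨          
 Notes:      [                 ]┃          
 Region:     [EU              ▼]┃          
 Language:   ( ) English  ( ) Sp┃          
 Name:       [                 ]┃          
 Priority:   [Critical        ▼]┃          
 Notify:     [ ]                ┃          
                                ┃          
━━━━━━━━━━━━━━━━━━━━━━━━━━━━━━━━┛          
─┼────┼────┼────┤               ┃          
 │ 1┏━━━━━━━━━━━━━━━━━━━┓       ┃          
─┴──┃ HexEditor         ┃       ┃          
━━━━┠───────────────────┨━━━━━━━┛          
    ┃00000000  16 d0 d5 ┃                  
    ┃00000010  6f 0a 9f ┃                  
    ┃00000020  99 99 99 ┃                  
    ┃00000030  76 28 1c ┃                  
    ┃00000040  4f 4f 71 ┃                  


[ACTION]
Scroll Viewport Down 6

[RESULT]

 Priority:   [Critical        ▼]┃          
 Notify:     [ ]                ┃          
                                ┃          
━━━━━━━━━━━━━━━━━━━━━━━━━━━━━━━━┛          
─┼────┼────┼────┤               ┃          
 │ 1┏━━━━━━━━━━━━━━━━━━━┓       ┃          
─┴──┃ HexEditor         ┃       ┃          
━━━━┠───────────────────┨━━━━━━━┛          
    ┃00000000  16 d0 d5 ┃                  
    ┃00000010  6f 0a 9f ┃                  
    ┃00000020  99 99 99 ┃                  
    ┃00000030  76 28 1c ┃                  
    ┃00000040  4f 4f 71 ┃                  
    ┃00000050  69 2c e9 ┃                  
    ┗━━━━━━━━━━━━━━━━━━━┛                  
                                           
                                           
                                           
                                           


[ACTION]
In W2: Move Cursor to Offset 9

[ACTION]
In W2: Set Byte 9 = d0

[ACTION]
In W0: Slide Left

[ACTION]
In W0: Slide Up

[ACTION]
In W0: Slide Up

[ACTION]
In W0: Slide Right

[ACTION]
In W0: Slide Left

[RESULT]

 Priority:   [Critical        ▼]┃          
 Notify:     [ ]                ┃          
                                ┃          
━━━━━━━━━━━━━━━━━━━━━━━━━━━━━━━━┛          
─┼────┼────┼────┤               ┃          
 │  ┏━━━━━━━━━━━━━━━━━━━┓       ┃          
─┴──┃ HexEditor         ┃       ┃          
━━━━┠───────────────────┨━━━━━━━┛          
    ┃00000000  16 d0 d5 ┃                  
    ┃00000010  6f 0a 9f ┃                  
    ┃00000020  99 99 99 ┃                  
    ┃00000030  76 28 1c ┃                  
    ┃00000040  4f 4f 71 ┃                  
    ┃00000050  69 2c e9 ┃                  
    ┗━━━━━━━━━━━━━━━━━━━┛                  
                                           
                                           
                                           
                                           


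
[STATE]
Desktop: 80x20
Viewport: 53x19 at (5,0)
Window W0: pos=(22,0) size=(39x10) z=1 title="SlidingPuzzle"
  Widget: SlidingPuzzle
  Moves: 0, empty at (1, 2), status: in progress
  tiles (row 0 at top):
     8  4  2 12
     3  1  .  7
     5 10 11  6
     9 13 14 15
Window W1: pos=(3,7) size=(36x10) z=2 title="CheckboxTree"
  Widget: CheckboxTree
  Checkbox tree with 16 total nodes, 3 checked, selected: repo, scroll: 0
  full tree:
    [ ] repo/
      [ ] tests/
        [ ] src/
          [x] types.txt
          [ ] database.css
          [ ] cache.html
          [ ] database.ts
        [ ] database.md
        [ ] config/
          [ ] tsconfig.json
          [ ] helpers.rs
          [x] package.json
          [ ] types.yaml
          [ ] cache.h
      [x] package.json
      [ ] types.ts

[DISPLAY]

                 ┏━━━━━━━━━━━━━━━━━━━━━━━━━━━━━━━━━━━
                 ┃ SlidingPuzzle                     
                 ┠───────────────────────────────────
                 ┃┌────┬────┬────┬────┐              
                 ┃│  8 │  4 │  2 │ 12 │              
                 ┃├────┼────┼────┼────┤              
                 ┃│  3 │  1 │    │  7 │              
━━━━━━━━━━━━━━━━━━━━━━━━━━━━━━━━━┓────┤              
CheckboxTree                     ┃  6 │              
─────────────────────────────────┨━━━━━━━━━━━━━━━━━━━
[-] repo/                        ┃                   
  [-] tests/                     ┃                   
    [-] src/                     ┃                   
      [x] types.txt              ┃                   
      [ ] database.css           ┃                   
      [ ] cache.html             ┃                   
━━━━━━━━━━━━━━━━━━━━━━━━━━━━━━━━━┛                   
                                                     
                                                     


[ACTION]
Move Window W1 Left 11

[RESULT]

                 ┏━━━━━━━━━━━━━━━━━━━━━━━━━━━━━━━━━━━
                 ┃ SlidingPuzzle                     
                 ┠───────────────────────────────────
                 ┃┌────┬────┬────┬────┐              
                 ┃│  8 │  4 │  2 │ 12 │              
                 ┃├────┼────┼────┼────┤              
                 ┃│  3 │  1 │    │  7 │              
━━━━━━━━━━━━━━━━━━━━━━━━━━━━━━┓──┼────┤              
ckboxTree                     ┃1 │  6 │              
──────────────────────────────┨━━━━━━━━━━━━━━━━━━━━━━
 repo/                        ┃                      
-] tests/                     ┃                      
 [-] src/                     ┃                      
   [x] types.txt              ┃                      
   [ ] database.css           ┃                      
   [ ] cache.html             ┃                      
━━━━━━━━━━━━━━━━━━━━━━━━━━━━━━┛                      
                                                     
                                                     


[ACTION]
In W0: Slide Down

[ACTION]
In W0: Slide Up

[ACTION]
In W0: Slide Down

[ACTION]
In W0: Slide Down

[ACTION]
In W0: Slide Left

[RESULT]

                 ┏━━━━━━━━━━━━━━━━━━━━━━━━━━━━━━━━━━━
                 ┃ SlidingPuzzle                     
                 ┠───────────────────────────────────
                 ┃┌────┬────┬────┬────┐              
                 ┃│  8 │  4 │ 12 │    │              
                 ┃├────┼────┼────┼────┤              
                 ┃│  3 │  1 │  2 │  7 │              
━━━━━━━━━━━━━━━━━━━━━━━━━━━━━━┓──┼────┤              
ckboxTree                     ┃1 │  6 │              
──────────────────────────────┨━━━━━━━━━━━━━━━━━━━━━━
 repo/                        ┃                      
-] tests/                     ┃                      
 [-] src/                     ┃                      
   [x] types.txt              ┃                      
   [ ] database.css           ┃                      
   [ ] cache.html             ┃                      
━━━━━━━━━━━━━━━━━━━━━━━━━━━━━━┛                      
                                                     
                                                     


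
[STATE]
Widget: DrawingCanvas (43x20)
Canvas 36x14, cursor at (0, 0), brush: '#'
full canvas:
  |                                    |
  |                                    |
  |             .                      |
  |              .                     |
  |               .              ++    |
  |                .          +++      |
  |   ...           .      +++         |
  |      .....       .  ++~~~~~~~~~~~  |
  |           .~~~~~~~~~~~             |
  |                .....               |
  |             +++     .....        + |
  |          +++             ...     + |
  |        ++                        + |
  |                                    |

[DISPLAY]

+                                          
                                           
             .                             
              .                            
               .              ++           
                .          +++             
   ...           .      +++                
      .....       .  ++~~~~~~~~~~~         
           .~~~~~~~~~~~                    
                .....                      
             +++     .....        +        
          +++             ...     +        
        ++                        +        
                                           
                                           
                                           
                                           
                                           
                                           
                                           


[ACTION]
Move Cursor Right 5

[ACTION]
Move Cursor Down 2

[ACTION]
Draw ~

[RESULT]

                                           
                                           
     ~       .                             
              .                            
               .              ++           
                .          +++             
   ...           .      +++                
      .....       .  ++~~~~~~~~~~~         
           .~~~~~~~~~~~                    
                .....                      
             +++     .....        +        
          +++             ...     +        
        ++                        +        
                                           
                                           
                                           
                                           
                                           
                                           
                                           


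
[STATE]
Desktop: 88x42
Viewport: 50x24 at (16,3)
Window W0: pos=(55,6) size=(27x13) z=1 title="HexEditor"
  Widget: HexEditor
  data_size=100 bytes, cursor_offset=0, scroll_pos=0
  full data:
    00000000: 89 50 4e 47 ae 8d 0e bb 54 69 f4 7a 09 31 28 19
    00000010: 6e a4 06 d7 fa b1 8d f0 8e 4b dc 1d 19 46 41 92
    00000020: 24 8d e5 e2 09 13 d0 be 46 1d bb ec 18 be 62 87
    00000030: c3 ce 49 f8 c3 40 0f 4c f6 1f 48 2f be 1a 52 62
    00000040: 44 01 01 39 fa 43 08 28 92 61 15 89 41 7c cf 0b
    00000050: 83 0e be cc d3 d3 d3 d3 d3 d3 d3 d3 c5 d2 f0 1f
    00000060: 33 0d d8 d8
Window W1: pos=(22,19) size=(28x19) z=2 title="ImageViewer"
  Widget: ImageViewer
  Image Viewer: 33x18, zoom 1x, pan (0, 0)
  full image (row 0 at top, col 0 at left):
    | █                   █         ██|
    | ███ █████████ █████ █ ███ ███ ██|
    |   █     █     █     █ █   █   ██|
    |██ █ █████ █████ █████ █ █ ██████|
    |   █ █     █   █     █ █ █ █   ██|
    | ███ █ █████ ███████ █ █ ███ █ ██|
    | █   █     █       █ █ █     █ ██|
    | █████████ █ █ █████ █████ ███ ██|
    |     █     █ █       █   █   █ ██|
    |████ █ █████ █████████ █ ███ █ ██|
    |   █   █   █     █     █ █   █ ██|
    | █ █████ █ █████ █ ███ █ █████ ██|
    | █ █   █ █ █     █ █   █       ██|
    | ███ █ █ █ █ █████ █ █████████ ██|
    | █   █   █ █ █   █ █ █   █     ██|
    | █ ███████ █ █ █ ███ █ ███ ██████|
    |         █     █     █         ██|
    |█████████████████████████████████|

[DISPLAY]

                                                  
                                                  
                                                  
                                       ┏━━━━━━━━━━
                                       ┃ HexEditor
                                       ┠──────────
                                       ┃00000000  
                                       ┃00000010  
                                       ┃00000020  
                                       ┃00000030  
                                       ┃00000040  
                                       ┃00000050  
                                       ┃00000060  
                                       ┃          
                                       ┃          
                                       ┗━━━━━━━━━━
      ┏━━━━━━━━━━━━━━━━━━━━━━━━━━┓                
      ┃ ImageViewer              ┃                
      ┠──────────────────────────┨                
      ┃ █                   █    ┃                
      ┃ ███ █████████ █████ █ ███┃                
      ┃   █     █     █     █ █  ┃                
      ┃██ █ █████ █████ █████ █ █┃                
      ┃   █ █     █   █     █ █ █┃                


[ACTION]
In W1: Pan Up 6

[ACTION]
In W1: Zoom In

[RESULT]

                                                  
                                                  
                                                  
                                       ┏━━━━━━━━━━
                                       ┃ HexEditor
                                       ┠──────────
                                       ┃00000000  
                                       ┃00000010  
                                       ┃00000020  
                                       ┃00000030  
                                       ┃00000040  
                                       ┃00000050  
                                       ┃00000060  
                                       ┃          
                                       ┃          
                                       ┗━━━━━━━━━━
      ┏━━━━━━━━━━━━━━━━━━━━━━━━━━┓                
      ┃ ImageViewer              ┃                
      ┠──────────────────────────┨                
      ┃  ██                      ┃                
      ┃  ██                      ┃                
      ┃  ██████  ████████████████┃                
      ┃  ██████  ████████████████┃                
      ┃      ██          ██      ┃                


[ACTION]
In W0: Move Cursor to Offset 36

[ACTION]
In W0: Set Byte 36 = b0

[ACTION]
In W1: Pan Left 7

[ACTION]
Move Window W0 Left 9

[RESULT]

                                                  
                                                  
                                                  
                              ┏━━━━━━━━━━━━━━━━━━━
                              ┃ HexEditor         
                              ┠───────────────────
                              ┃00000000  89 50 4e 
                              ┃00000010  6e a4 06 
                              ┃00000020  24 8d e5 
                              ┃00000030  c3 ce 49 
                              ┃00000040  44 01 01 
                              ┃00000050  83 0e be 
                              ┃00000060  33 0d d8 
                              ┃                   
                              ┃                   
                              ┗━━━━━━━━━━━━━━━━━━━
      ┏━━━━━━━━━━━━━━━━━━━━━━━━━━┓                
      ┃ ImageViewer              ┃                
      ┠──────────────────────────┨                
      ┃  ██                      ┃                
      ┃  ██                      ┃                
      ┃  ██████  ████████████████┃                
      ┃  ██████  ████████████████┃                
      ┃      ██          ██      ┃                


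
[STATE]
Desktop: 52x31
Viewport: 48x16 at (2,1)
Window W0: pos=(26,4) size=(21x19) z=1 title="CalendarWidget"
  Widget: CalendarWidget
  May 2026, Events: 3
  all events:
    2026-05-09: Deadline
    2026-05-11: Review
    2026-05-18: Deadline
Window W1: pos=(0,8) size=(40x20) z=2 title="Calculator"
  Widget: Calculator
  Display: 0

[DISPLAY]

                                                
                                                
                                                
                        ┏━━━━━━━━━━━━━━━━━━━┓   
                        ┃ CalendarWidget    ┃   
                        ┠───────────────────┨   
                        ┃      May 2026     ┃   
━━━━━━━━━━━━━━━━━━━━━━━━━━━━━━━━━━━━━┓r Sa S┃   
Calculator                           ┃1  2  ┃   
─────────────────────────────────────┨8  9* ┃   
                                    0┃15 16 ┃   
───┬───┬───┬───┐                     ┃22 23 ┃   
 7 │ 8 │ 9 │ ÷ │                     ┃9 30 3┃   
───┼───┼───┼───┤                     ┃      ┃   
 4 │ 5 │ 6 │ × │                     ┃      ┃   
───┼───┼───┼───┤                     ┃      ┃   


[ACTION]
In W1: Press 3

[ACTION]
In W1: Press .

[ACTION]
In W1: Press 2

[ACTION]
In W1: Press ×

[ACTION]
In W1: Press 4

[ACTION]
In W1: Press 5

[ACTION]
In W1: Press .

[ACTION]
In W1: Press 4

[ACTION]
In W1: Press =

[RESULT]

                                                
                                                
                                                
                        ┏━━━━━━━━━━━━━━━━━━━┓   
                        ┃ CalendarWidget    ┃   
                        ┠───────────────────┨   
                        ┃      May 2026     ┃   
━━━━━━━━━━━━━━━━━━━━━━━━━━━━━━━━━━━━━┓r Sa S┃   
Calculator                           ┃1  2  ┃   
─────────────────────────────────────┨8  9* ┃   
                               145.28┃15 16 ┃   
───┬───┬───┬───┐                     ┃22 23 ┃   
 7 │ 8 │ 9 │ ÷ │                     ┃9 30 3┃   
───┼───┼───┼───┤                     ┃      ┃   
 4 │ 5 │ 6 │ × │                     ┃      ┃   
───┼───┼───┼───┤                     ┃      ┃   


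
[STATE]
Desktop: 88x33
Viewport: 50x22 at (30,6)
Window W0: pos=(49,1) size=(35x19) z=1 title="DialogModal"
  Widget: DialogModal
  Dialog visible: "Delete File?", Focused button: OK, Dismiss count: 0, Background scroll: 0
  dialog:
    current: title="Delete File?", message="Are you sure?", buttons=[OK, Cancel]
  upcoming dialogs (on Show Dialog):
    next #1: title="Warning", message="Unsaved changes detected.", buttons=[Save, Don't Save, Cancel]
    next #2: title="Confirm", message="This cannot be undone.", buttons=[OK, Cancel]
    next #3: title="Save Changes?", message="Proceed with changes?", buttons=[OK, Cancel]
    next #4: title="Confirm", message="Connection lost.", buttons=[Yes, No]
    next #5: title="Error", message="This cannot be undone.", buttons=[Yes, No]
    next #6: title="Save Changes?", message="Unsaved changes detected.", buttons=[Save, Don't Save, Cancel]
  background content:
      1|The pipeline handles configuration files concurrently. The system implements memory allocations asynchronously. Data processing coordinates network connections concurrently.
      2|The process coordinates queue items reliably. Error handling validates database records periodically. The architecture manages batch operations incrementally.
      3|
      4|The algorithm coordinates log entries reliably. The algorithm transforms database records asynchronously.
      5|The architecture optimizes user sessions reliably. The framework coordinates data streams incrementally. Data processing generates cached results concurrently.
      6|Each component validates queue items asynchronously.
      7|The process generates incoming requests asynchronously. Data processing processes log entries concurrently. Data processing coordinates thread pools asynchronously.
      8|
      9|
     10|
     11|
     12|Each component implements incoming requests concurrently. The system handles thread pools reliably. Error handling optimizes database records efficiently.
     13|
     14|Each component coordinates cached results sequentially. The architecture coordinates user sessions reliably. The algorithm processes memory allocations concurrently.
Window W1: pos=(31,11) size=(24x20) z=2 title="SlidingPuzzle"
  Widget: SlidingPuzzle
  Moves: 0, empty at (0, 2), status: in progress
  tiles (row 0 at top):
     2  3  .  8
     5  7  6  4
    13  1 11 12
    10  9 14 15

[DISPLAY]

                   ┃                              
                   ┃The algorithm coordinates log 
                   ┃The architecture optimizes use
                   ┃Each com┌───────────────┐queue
                   ┃The proc│  Delete File? │oming
 ┏━━━━━━━━━━━━━━━━━━━━━━┓   │ Are you sure? │     
 ┃ SlidingPuzzle        ┃   │ [OK]  Cancel  │     
 ┠──────────────────────┨   └───────────────┘     
 ┃┌────┬────┬────┬────┐ ┃                         
 ┃│  2 │  3 │    │  8 │ ┃component implements inco
 ┃├────┼────┼────┼────┤ ┃                         
 ┃│  5 │  7 │  6 │  4 │ ┃component coordinates cac
 ┃├────┼────┼────┼────┤ ┃                         
 ┃│ 13 │  1 │ 11 │ 12 │ ┃━━━━━━━━━━━━━━━━━━━━━━━━━
 ┃├────┼────┼────┼────┤ ┃                         
 ┃│ 10 │  9 │ 14 │ 15 │ ┃                         
 ┃└────┴────┴────┴────┘ ┃                         
 ┃Moves: 0              ┃                         
 ┃                      ┃                         
 ┃                      ┃                         
 ┃                      ┃                         
 ┃                      ┃                         


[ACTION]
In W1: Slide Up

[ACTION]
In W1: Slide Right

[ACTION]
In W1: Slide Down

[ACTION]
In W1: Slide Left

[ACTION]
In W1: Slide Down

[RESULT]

                   ┃                              
                   ┃The algorithm coordinates log 
                   ┃The architecture optimizes use
                   ┃Each com┌───────────────┐queue
                   ┃The proc│  Delete File? │oming
 ┏━━━━━━━━━━━━━━━━━━━━━━┓   │ Are you sure? │     
 ┃ SlidingPuzzle        ┃   │ [OK]  Cancel  │     
 ┠──────────────────────┨   └───────────────┘     
 ┃┌────┬────┬────┬────┐ ┃                         
 ┃│  2 │  6 │    │  8 │ ┃component implements inco
 ┃├────┼────┼────┼────┤ ┃                         
 ┃│  5 │  3 │  7 │  4 │ ┃component coordinates cac
 ┃├────┼────┼────┼────┤ ┃                         
 ┃│ 13 │  1 │ 11 │ 12 │ ┃━━━━━━━━━━━━━━━━━━━━━━━━━
 ┃├────┼────┼────┼────┤ ┃                         
 ┃│ 10 │  9 │ 14 │ 15 │ ┃                         
 ┃└────┴────┴────┴────┘ ┃                         
 ┃Moves: 4              ┃                         
 ┃                      ┃                         
 ┃                      ┃                         
 ┃                      ┃                         
 ┃                      ┃                         


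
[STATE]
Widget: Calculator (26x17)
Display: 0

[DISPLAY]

                         0
┌───┬───┬───┬───┐         
│ 7 │ 8 │ 9 │ ÷ │         
├───┼───┼───┼───┤         
│ 4 │ 5 │ 6 │ × │         
├───┼───┼───┼───┤         
│ 1 │ 2 │ 3 │ - │         
├───┼───┼───┼───┤         
│ 0 │ . │ = │ + │         
├───┼───┼───┼───┤         
│ C │ MC│ MR│ M+│         
└───┴───┴───┴───┘         
                          
                          
                          
                          
                          


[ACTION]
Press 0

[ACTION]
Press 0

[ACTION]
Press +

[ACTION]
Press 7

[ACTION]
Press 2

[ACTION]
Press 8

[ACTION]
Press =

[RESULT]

                       728
┌───┬───┬───┬───┐         
│ 7 │ 8 │ 9 │ ÷ │         
├───┼───┼───┼───┤         
│ 4 │ 5 │ 6 │ × │         
├───┼───┼───┼───┤         
│ 1 │ 2 │ 3 │ - │         
├───┼───┼───┼───┤         
│ 0 │ . │ = │ + │         
├───┼───┼───┼───┤         
│ C │ MC│ MR│ M+│         
└───┴───┴───┴───┘         
                          
                          
                          
                          
                          


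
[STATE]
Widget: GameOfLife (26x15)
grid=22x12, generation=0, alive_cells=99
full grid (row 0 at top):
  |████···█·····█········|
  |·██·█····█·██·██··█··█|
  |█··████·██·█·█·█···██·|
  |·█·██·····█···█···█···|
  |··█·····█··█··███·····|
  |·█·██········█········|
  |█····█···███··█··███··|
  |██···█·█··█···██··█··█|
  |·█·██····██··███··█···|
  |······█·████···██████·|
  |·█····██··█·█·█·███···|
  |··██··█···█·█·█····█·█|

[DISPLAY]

Gen: 0                    
████···█·····█········    
·██·█····█·██·██··█··█    
█··████·██·█·█·█···██·    
·█·██·····█···█···█···    
··█·····█··█··███·····    
·█·██········█········    
█····█···███··█··███··    
██···█·█··█···██··█··█    
·█·██····██··███··█···    
······█·████···██████·    
·█····██··█·█·█·███···    
··██··█···█·█·█····█·█    
                          
                          


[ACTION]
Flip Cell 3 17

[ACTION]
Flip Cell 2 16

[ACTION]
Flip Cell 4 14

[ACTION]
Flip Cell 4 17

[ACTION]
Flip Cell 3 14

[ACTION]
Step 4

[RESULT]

Gen: 4                    
·············████·····    
············█····██···    
·█·····████████··█·██·    
·██···███████·········    
█····█·██·█···████··█·    
··█·········█···██·██·    
·······█··█···········    
·····█··█·█·····█·█···    
·······█······█████···    
·███··█··█··█····█····    
·█·█··█··█············    
·███··██··············    
                          
                          


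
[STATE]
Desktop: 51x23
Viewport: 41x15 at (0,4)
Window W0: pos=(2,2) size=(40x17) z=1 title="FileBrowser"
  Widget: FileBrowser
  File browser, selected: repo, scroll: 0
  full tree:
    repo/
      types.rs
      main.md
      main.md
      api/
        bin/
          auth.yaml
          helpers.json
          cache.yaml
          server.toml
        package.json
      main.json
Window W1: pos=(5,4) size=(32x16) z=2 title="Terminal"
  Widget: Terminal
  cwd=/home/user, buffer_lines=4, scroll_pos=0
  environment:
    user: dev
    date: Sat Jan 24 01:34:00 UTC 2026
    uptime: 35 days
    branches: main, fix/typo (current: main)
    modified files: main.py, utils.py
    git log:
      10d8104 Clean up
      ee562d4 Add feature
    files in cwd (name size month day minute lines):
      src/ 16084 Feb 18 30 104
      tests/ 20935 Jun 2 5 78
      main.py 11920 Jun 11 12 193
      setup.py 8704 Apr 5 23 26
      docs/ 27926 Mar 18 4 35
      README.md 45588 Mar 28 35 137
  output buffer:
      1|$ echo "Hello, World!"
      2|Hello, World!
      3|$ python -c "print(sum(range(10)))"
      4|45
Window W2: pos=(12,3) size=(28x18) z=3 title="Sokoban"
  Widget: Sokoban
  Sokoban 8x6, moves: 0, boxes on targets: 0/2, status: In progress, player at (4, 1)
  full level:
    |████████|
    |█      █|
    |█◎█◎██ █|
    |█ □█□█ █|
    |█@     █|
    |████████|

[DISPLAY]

  ┠──┏━━━━━━┃ Sokoban                  ┃─
  ┃> ┃ Termi┠──────────────────────────┨ 
  ┃  ┠──────┃████████                  ┃ 
  ┃  ┃$ echo┃█      █                  ┃ 
  ┃  ┃Hello,┃█◎█◎██ █                  ┃ 
  ┃  ┃$ pyth┃█ □█□█ █                  ┃ 
  ┃  ┃45    ┃█@     █                  ┃ 
  ┃  ┃$ █   ┃████████                  ┃ 
  ┃  ┃      ┃Moves: 0  0/2             ┃ 
  ┃  ┃      ┃                          ┃ 
  ┃  ┃      ┃                          ┃ 
  ┃  ┃      ┃                          ┃ 
  ┃  ┃      ┃                          ┃ 
  ┃  ┃      ┃                          ┃ 
  ┗━━┃      ┃                          ┃━


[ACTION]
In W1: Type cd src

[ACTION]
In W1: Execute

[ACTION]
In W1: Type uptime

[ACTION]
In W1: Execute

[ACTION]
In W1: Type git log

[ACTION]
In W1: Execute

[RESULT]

  ┠──┏━━━━━━┃ Sokoban                  ┃─
  ┃> ┃ Termi┠──────────────────────────┨ 
  ┃  ┠──────┃████████                  ┃ 
  ┃  ┃$ echo┃█      █                  ┃ 
  ┃  ┃Hello,┃█◎█◎██ █                  ┃ 
  ┃  ┃$ pyth┃█ □█□█ █                  ┃ 
  ┃  ┃45    ┃█@     █                  ┃ 
  ┃  ┃$ cd s┃████████                  ┃ 
  ┃  ┃      ┃Moves: 0  0/2             ┃ 
  ┃  ┃$ upti┃                          ┃ 
  ┃  ┃ 10:00┃                          ┃ 
  ┃  ┃$ git ┃                          ┃ 
  ┃  ┃10d810┃                          ┃ 
  ┃  ┃ee562d┃                          ┃ 
  ┗━━┃$ █   ┃                          ┃━


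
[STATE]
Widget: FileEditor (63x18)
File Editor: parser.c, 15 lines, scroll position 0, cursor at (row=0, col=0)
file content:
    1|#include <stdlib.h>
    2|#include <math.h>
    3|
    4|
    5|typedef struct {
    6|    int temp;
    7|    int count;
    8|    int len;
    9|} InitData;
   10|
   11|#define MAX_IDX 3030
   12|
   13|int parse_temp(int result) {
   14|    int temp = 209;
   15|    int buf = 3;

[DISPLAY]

█include <stdlib.h>                                           ▲
#include <math.h>                                             █
                                                              ░
                                                              ░
typedef struct {                                              ░
    int temp;                                                 ░
    int count;                                                ░
    int len;                                                  ░
} InitData;                                                   ░
                                                              ░
#define MAX_IDX 3030                                          ░
                                                              ░
int parse_temp(int result) {                                  ░
    int temp = 209;                                           ░
    int buf = 3;                                              ░
                                                              ░
                                                              ░
                                                              ▼


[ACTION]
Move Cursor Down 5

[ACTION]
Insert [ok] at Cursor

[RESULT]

#include <stdlib.h>                                           ▲
#include <math.h>                                             █
                                                              ░
                                                              ░
typedef struct {                                              ░
ok█   int temp;                                               ░
    int count;                                                ░
    int len;                                                  ░
} InitData;                                                   ░
                                                              ░
#define MAX_IDX 3030                                          ░
                                                              ░
int parse_temp(int result) {                                  ░
    int temp = 209;                                           ░
    int buf = 3;                                              ░
                                                              ░
                                                              ░
                                                              ▼


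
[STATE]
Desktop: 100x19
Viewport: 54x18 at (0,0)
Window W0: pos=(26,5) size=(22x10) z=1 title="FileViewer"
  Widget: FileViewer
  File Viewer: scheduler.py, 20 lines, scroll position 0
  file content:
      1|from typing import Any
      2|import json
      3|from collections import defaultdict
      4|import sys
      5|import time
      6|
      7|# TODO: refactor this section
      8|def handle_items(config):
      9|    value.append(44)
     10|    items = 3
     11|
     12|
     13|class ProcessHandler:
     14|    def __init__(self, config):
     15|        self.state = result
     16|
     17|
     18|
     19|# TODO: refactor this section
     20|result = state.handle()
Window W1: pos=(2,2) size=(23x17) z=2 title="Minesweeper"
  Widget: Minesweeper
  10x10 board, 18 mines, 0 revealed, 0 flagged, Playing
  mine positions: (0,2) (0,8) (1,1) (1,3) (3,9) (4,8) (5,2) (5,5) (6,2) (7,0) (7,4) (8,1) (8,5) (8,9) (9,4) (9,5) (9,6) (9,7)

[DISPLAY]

                                                      
                                                      
  ┏━━━━━━━━━━━━━━━━━━━━━┓                             
  ┃ Minesweeper         ┃                             
  ┠─────────────────────┨                             
  ┃■■■■■■■■■■           ┃ ┏━━━━━━━━━━━━━━━━━━━━┓      
  ┃■■■■■■■■■■           ┃ ┃ FileViewer         ┃      
  ┃■■■■■■■■■■           ┃ ┠────────────────────┨      
  ┃■■■■■■■■■■           ┃ ┃from typing import ▲┃      
  ┃■■■■■■■■■■           ┃ ┃import json        █┃      
  ┃■■■■■■■■■■           ┃ ┃from collections im░┃      
  ┃■■■■■■■■■■           ┃ ┃import sys         ░┃      
  ┃■■■■■■■■■■           ┃ ┃import time        ░┃      
  ┃■■■■■■■■■■           ┃ ┃                   ▼┃      
  ┃■■■■■■■■■■           ┃ ┗━━━━━━━━━━━━━━━━━━━━┛      
  ┃                     ┃                             
  ┃                     ┃                             
  ┃                     ┃                             


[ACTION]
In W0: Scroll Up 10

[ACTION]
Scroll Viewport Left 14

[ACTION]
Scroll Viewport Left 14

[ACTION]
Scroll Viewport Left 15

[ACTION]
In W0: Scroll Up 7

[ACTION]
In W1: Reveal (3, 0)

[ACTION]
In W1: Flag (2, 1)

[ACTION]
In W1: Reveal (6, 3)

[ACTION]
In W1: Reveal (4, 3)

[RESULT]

                                                      
                                                      
  ┏━━━━━━━━━━━━━━━━━━━━━┓                             
  ┃ Minesweeper         ┃                             
  ┠─────────────────────┨                             
  ┃■■■■1  1■■           ┃ ┏━━━━━━━━━━━━━━━━━━━━┓      
  ┃■■■■1  11■           ┃ ┃ FileViewer         ┃      
  ┃11211   1■           ┃ ┠────────────────────┨      
  ┃       12■           ┃ ┃from typing import ▲┃      
  ┃ 1111111■■           ┃ ┃import json        █┃      
  ┃ 2■■■■■■■■           ┃ ┃from collections im░┃      
  ┃13■3■■■■■■           ┃ ┃import sys         ░┃      
  ┃■■■■■■■■■■           ┃ ┃import time        ░┃      
  ┃■■■■■■■■■■           ┃ ┃                   ▼┃      
  ┃■■■■■■■■■■           ┃ ┗━━━━━━━━━━━━━━━━━━━━┛      
  ┃                     ┃                             
  ┃                     ┃                             
  ┃                     ┃                             
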